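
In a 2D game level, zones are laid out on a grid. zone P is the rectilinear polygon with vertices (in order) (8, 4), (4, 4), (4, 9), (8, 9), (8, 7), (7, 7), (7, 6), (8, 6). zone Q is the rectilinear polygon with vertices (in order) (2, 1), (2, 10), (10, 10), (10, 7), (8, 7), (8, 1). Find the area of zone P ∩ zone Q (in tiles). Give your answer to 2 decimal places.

19.00

The intersection is the polygon with vertices (4,4), (4,9), (8,9), (8,7), (7,7), (7,6), (8,6), (8,4).
By the shoelace formula its area is 19.00.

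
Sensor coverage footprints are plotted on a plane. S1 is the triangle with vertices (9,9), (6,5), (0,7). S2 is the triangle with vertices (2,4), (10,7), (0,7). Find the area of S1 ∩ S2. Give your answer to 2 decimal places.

7.19

The intersection is the polygon with vertices (6.522,5.696), (5.294,5.235), (0,7), (7.5,7).
By the shoelace formula its area is 7.19.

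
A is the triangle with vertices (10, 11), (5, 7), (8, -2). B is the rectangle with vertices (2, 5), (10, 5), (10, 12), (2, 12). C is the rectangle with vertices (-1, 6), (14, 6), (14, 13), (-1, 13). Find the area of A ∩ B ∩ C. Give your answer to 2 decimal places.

The intersection is the polygon with vertices (10,11), (9.231,6), (5.333,6), (5,7).
By the shoelace formula its area is 12.91.

12.91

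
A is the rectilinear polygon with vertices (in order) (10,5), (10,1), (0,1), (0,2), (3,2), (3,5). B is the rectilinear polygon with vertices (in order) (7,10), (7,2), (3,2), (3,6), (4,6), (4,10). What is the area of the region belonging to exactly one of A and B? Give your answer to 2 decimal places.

|A| = 31, |B| = 28, |A∩B| = 12.
|A △ B| = |A| + |B| − 2·|A∩B| = 31 + 28 − 24 = 35.00.

35.00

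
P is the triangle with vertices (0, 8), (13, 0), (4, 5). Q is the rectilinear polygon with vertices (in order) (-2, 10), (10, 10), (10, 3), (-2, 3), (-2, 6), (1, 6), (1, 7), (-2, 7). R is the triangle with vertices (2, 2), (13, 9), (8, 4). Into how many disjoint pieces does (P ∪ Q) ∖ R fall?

(P ∪ Q) ∖ R splits into 2 disjoint pieces (area 6.2875, area 67.8506).

2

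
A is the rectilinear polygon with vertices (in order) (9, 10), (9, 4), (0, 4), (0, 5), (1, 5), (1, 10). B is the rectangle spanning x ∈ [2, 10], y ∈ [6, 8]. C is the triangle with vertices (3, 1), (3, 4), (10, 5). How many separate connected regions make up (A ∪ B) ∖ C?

(A ∪ B) ∖ C splits into 2 disjoint pieces (area 48.4286, area 0.1607).

2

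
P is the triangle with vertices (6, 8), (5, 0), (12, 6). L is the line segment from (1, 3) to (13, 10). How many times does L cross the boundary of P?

2

The segment meets the boundary at (8.273,7.242), (5.719,5.753).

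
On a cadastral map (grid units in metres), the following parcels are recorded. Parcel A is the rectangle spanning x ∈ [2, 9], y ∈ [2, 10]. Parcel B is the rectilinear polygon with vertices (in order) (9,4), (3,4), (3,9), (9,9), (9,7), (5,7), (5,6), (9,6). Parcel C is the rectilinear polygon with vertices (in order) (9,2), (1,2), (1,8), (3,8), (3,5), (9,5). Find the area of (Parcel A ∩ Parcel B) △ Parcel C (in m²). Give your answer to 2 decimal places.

|Parcel A ∩ Parcel B| = 26.
|(Parcel A ∩ Parcel B) ∩ Parcel C| = 6.
|(Parcel A ∩ Parcel B) △ Parcel C| = 26 + 30 − 12 = 44.00.

44.00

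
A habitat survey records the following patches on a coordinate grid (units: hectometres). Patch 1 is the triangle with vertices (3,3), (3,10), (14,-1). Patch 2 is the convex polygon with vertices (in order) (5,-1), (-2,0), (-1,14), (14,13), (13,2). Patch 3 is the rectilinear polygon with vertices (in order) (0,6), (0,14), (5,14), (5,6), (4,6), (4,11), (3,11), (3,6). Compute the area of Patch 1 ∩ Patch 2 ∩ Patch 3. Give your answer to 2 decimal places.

2.50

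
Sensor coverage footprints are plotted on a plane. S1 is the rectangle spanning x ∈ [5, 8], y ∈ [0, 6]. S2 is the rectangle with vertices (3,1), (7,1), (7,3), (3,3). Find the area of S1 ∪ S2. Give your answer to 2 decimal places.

By inclusion–exclusion:
Individual areas: |S1| = 18, |S2| = 8.
|S1∩S2|: x∈[5,7], y∈[1,3] → 2·2 = 4.
|S1 ∪ S2| = 26 − 4 = 22.00.

22.00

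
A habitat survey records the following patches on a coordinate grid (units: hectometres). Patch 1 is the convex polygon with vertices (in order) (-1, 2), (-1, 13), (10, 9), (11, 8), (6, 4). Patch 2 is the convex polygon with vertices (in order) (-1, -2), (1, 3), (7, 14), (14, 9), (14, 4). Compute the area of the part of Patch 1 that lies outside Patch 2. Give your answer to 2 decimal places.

|Patch 1| = 78.5, |Patch 1∩Patch 2| = 38.2715.
|Patch 1 ∖ Patch 2| = |Patch 1| − |Patch 1∩Patch 2| = 78.5 − 38.2715 = 40.23.

40.23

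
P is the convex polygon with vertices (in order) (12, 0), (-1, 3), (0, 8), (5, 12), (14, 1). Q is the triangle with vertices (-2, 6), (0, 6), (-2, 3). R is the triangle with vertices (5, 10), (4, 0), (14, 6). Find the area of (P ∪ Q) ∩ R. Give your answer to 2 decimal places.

35.90

The region (P ∪ Q) ∩ R is the polygon with vertices (11.256,4.354), (6.222,1.333), (4.181,1.804), (5,10), (7.571,8.857).
By the shoelace formula its area is 35.90.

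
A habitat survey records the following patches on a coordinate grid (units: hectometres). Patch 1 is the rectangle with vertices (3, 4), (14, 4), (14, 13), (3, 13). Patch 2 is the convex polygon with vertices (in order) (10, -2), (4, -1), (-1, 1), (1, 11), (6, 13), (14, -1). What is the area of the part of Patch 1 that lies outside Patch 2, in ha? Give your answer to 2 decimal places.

|Patch 1| = 99, |Patch 1∩Patch 2| = 48.3429.
|Patch 1 ∖ Patch 2| = |Patch 1| − |Patch 1∩Patch 2| = 99 − 48.3429 = 50.66.

50.66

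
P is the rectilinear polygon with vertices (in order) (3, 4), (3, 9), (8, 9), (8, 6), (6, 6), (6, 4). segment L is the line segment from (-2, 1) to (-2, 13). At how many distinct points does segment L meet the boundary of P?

0

The segment lies entirely outside P and never meets its boundary.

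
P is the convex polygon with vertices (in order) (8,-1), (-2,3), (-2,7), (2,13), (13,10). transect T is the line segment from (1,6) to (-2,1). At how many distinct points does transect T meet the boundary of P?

1

The segment meets the boundary at (-1.032,2.613).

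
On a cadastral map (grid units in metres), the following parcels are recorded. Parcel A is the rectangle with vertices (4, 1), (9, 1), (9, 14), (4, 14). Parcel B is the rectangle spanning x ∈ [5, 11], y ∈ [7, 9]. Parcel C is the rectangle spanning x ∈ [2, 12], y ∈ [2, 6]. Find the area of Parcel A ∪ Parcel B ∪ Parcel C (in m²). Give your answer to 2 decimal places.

By inclusion–exclusion:
Individual areas: |Parcel A| = 65, |Parcel B| = 12, |Parcel C| = 40.
|Parcel A∩Parcel B|: x∈[5,9], y∈[7,9] → 4·2 = 8.
|Parcel A∩Parcel C|: x∈[4,9], y∈[2,6] → 5·4 = 20.
|Parcel B∩Parcel C| = 0 (no overlap).
|Parcel A∩Parcel B∩Parcel C| = 0.
|Parcel A ∪ Parcel B ∪ Parcel C| = 117 − 28 + 0 = 89.00.

89.00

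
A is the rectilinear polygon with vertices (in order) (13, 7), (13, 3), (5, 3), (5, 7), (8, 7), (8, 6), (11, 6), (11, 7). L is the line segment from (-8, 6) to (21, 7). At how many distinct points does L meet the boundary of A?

The segment meets the boundary at (13,6.724), (11,6.655), (8,6.552), (5,6.448).

4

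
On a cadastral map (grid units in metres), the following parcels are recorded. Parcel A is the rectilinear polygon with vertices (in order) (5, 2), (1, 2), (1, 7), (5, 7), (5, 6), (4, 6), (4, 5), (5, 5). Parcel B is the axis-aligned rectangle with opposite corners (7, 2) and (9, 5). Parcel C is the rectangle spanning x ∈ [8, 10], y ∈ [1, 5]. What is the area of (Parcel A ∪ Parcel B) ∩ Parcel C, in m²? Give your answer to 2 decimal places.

3.00

The region (Parcel A ∪ Parcel B) ∩ Parcel C is the polygon with vertices (9,2), (8,2), (8,5), (9,5).
By the shoelace formula its area is 3.00.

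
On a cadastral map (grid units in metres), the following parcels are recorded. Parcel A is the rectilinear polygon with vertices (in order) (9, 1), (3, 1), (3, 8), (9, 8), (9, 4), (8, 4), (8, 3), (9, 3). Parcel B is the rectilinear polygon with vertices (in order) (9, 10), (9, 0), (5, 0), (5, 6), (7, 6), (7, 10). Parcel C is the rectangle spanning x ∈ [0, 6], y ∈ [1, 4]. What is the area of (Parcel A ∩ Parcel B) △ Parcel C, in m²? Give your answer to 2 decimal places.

35.00

|Parcel A ∩ Parcel B| = 23.
|(Parcel A ∩ Parcel B) ∩ Parcel C| = 3.
|(Parcel A ∩ Parcel B) △ Parcel C| = 23 + 18 − 6 = 35.00.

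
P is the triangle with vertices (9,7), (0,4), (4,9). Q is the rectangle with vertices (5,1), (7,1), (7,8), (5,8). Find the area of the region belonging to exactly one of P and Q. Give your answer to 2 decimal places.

22.60

|P| = 16.5, |Q| = 14, |P∩Q| = 3.95.
|P △ Q| = |P| + |Q| − 2·|P∩Q| = 16.5 + 14 − 7.9 = 22.60.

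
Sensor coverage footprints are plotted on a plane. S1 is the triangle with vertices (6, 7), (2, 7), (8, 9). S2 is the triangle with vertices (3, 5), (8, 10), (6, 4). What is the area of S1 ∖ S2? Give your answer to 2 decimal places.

2.31

|S1| = 4, |S1∩S2| = 1.6875.
|S1 ∖ S2| = |S1| − |S1∩S2| = 4 − 1.6875 = 2.31.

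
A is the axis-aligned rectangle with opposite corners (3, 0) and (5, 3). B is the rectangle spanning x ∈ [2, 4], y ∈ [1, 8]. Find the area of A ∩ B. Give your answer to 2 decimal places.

|A∩B|: x∈[3,4], y∈[1,3] → 1·2 = 2.

2.00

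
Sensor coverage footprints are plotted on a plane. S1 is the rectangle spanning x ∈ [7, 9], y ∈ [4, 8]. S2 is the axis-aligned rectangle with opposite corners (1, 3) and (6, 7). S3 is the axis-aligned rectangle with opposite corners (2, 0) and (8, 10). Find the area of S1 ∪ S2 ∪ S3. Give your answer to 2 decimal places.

By inclusion–exclusion:
Individual areas: |S1| = 8, |S2| = 20, |S3| = 60.
|S1∩S2| = 0 (no overlap).
|S1∩S3|: x∈[7,8], y∈[4,8] → 1·4 = 4.
|S2∩S3|: x∈[2,6], y∈[3,7] → 4·4 = 16.
|S1∩S2∩S3| = 0.
|S1 ∪ S2 ∪ S3| = 88 − 20 + 0 = 68.00.

68.00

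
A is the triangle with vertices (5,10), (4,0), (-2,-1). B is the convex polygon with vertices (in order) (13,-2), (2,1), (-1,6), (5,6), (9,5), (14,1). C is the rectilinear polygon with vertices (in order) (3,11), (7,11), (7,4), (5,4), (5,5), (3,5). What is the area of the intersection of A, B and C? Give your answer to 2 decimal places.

1.55

The intersection is the polygon with vertices (4.6,6), (4.5,5), (3,5), (3,6).
By the shoelace formula its area is 1.55.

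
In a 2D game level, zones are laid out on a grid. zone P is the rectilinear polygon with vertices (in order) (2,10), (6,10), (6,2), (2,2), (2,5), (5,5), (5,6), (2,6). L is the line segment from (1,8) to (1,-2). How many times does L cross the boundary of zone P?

The segment lies entirely outside zone P and never meets its boundary.

0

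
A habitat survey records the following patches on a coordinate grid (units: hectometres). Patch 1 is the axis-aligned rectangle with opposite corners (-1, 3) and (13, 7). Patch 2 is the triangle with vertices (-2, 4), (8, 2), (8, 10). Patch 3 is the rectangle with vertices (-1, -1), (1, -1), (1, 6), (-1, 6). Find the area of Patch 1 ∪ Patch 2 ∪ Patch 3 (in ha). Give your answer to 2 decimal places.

By inclusion–exclusion:
Individual areas: |Patch 1| = 56, |Patch 2| = 40, |Patch 3| = 14.
|Patch 1∩Patch 2| = 29.6.
|Patch 1∩Patch 3|: x∈[-1,1], y∈[3,6] → 2·3 = 6.
|Patch 2∩Patch 3| = 3.2.
|Patch 1∩Patch 2∩Patch 3| = 3.2.
|Patch 1 ∪ Patch 2 ∪ Patch 3| = 110 − 38.8 + 3.2 = 74.40.

74.40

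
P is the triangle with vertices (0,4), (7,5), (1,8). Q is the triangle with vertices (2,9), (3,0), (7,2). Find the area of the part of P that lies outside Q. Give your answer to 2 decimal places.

|P| = 13.5, |P∩Q| = 4.8693.
|P ∖ Q| = |P| − |P∩Q| = 13.5 − 4.8693 = 8.63.

8.63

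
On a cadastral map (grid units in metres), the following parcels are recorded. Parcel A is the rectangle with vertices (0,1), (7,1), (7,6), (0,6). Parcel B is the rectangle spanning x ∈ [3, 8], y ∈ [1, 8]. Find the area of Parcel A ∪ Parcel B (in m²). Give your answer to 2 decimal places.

50.00

By inclusion–exclusion:
Individual areas: |Parcel A| = 35, |Parcel B| = 35.
|Parcel A∩Parcel B|: x∈[3,7], y∈[1,6] → 4·5 = 20.
|Parcel A ∪ Parcel B| = 70 − 20 = 50.00.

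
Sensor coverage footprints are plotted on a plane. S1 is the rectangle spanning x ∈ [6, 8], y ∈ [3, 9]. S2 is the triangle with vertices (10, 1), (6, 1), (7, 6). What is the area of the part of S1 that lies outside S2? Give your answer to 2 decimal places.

|S1| = 12, |S1∩S2| = 3.0667.
|S1 ∖ S2| = |S1| − |S1∩S2| = 12 − 3.0667 = 8.93.

8.93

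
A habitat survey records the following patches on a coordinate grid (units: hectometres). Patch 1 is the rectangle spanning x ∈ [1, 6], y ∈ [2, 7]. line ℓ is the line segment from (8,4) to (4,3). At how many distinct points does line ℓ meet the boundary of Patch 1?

The segment meets the boundary at (6,3.5).

1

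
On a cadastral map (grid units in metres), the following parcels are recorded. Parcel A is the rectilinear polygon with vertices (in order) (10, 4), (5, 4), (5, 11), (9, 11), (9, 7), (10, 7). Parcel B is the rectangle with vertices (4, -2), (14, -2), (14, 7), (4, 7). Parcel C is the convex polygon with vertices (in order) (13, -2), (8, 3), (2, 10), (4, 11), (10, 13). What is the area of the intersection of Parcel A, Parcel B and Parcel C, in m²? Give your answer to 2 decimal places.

12.32

The intersection is the polygon with vertices (5,7), (9,7), (10,7), (10,4), (7.143,4), (5,6.5).
By the shoelace formula its area is 12.32.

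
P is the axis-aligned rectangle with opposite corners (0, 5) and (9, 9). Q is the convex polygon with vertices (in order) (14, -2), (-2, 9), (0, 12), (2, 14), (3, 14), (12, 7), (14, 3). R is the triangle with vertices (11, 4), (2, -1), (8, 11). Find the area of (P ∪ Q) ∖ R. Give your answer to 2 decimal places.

87.27

|P ∪ Q| = 114.5114.
|(P ∪ Q) ∩ R| = 27.2404.
|(P ∪ Q) ∖ R| = 114.5114 − 27.2404 = 87.27.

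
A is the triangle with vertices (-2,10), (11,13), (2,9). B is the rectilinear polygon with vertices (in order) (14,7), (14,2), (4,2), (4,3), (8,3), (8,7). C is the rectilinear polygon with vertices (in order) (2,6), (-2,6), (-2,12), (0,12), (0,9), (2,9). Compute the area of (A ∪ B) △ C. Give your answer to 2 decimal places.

62.58

|A ∪ B| = 46.5.
|(A ∪ B) ∩ C| = 0.9615.
|(A ∪ B) △ C| = 46.5 + 18 − 1.9231 = 62.58.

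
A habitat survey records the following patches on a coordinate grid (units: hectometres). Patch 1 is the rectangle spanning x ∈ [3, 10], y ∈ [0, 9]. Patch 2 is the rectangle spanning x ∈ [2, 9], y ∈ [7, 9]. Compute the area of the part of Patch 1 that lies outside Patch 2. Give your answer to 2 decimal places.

|Patch 1∩Patch 2|: x∈[3,9], y∈[7,9] → 6·2 = 12.
|Patch 1| = 63.
|Patch 1 ∖ Patch 2| = |Patch 1| − |Patch 1∩Patch 2| = 63 − 12 = 51.00.

51.00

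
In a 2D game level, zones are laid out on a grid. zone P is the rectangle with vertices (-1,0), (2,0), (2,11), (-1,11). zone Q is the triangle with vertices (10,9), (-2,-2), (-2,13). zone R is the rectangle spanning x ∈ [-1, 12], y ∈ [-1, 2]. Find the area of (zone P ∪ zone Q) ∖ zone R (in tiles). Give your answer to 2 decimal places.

84.82

|zone P ∪ zone Q| = 91.5152.
|(zone P ∪ zone Q) ∩ zone R| = 6.697.
|(zone P ∪ zone Q) ∖ zone R| = 91.5152 − 6.697 = 84.82.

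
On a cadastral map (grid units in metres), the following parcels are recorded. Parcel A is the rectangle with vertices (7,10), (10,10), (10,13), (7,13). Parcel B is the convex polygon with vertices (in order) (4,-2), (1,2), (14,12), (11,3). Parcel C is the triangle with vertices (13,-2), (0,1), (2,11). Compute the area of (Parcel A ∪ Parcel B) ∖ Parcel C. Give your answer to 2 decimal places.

43.75

|Parcel A ∪ Parcel B| = 74.
|(Parcel A ∪ Parcel B) ∩ Parcel C| = 30.2541.
|(Parcel A ∪ Parcel B) ∖ Parcel C| = 74 − 30.2541 = 43.75.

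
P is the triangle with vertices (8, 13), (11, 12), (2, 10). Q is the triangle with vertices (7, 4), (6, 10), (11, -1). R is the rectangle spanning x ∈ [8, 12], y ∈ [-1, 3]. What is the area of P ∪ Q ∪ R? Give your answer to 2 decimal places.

By inclusion–exclusion:
Individual areas: |P| = 7.5, |Q| = 9.5, |R| = 16.
|P∩Q| = 0.
|P∩R| = 0.
|Q∩R| = 2.7386.
|P∩Q∩R| = 0.
|P ∪ Q ∪ R| = 33 − 2.7386 + 0 = 30.26.

30.26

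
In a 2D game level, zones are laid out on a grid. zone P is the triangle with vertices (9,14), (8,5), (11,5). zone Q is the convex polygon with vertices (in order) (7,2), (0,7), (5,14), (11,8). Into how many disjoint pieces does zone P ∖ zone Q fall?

zone P ∖ zone Q splits into 2 disjoint pieces (area 3.0857, area 2.25).

2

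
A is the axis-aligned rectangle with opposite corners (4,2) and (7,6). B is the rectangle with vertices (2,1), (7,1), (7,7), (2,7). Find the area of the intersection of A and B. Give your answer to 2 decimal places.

12.00

|A∩B|: x∈[4,7], y∈[2,6] → 3·4 = 12.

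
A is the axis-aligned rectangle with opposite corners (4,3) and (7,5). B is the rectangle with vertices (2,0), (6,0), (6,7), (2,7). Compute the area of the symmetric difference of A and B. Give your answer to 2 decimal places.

|A∩B|: x∈[4,6], y∈[3,5] → 2·2 = 4.
|A △ B| = |A| + |B| − 2·|A∩B| = 6 + 28 − 8 = 26.00.

26.00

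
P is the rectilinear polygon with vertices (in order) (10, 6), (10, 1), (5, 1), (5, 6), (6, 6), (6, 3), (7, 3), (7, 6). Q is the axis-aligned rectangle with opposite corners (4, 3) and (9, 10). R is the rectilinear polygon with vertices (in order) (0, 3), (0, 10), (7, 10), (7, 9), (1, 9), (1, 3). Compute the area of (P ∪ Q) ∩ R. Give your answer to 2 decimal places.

3.00

The region (P ∪ Q) ∩ R is the polygon with vertices (4,10), (7,10), (7,9), (4,9).
By the shoelace formula its area is 3.00.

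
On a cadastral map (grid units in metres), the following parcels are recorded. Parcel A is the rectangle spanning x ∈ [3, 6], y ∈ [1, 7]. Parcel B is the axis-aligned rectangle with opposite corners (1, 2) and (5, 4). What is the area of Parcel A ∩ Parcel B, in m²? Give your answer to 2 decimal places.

|Parcel A∩Parcel B|: x∈[3,5], y∈[2,4] → 2·2 = 4.

4.00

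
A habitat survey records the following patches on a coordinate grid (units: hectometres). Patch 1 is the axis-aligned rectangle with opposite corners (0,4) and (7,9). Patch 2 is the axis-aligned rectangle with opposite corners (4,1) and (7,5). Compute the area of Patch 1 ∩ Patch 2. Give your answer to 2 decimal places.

3.00

|Patch 1∩Patch 2|: x∈[4,7], y∈[4,5] → 3·1 = 3.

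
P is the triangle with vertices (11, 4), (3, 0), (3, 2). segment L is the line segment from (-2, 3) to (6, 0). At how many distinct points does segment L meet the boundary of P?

2

The segment meets the boundary at (4.286,0.643), (3,1.125).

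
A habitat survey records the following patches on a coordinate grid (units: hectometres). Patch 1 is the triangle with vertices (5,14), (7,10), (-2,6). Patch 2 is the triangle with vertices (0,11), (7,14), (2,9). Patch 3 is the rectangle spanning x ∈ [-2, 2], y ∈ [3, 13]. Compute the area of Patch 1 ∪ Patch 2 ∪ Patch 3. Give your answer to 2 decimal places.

58.20

By inclusion–exclusion:
Individual areas: |Patch 1| = 22, |Patch 2| = 10, |Patch 3| = 40.
|Patch 1∩Patch 2| = 5.9345.
|Patch 1∩Patch 3| = 5.5873.
|Patch 2∩Patch 3| = 2.8571.
|Patch 1∩Patch 2∩Patch 3| = 0.5762.
|Patch 1 ∪ Patch 2 ∪ Patch 3| = 72 − 14.3789 + 0.5762 = 58.20.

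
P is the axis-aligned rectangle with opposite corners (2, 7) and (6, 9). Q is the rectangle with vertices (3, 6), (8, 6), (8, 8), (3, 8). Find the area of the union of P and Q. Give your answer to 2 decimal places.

By inclusion–exclusion:
Individual areas: |P| = 8, |Q| = 10.
|P∩Q|: x∈[3,6], y∈[7,8] → 3·1 = 3.
|P ∪ Q| = 18 − 3 = 15.00.

15.00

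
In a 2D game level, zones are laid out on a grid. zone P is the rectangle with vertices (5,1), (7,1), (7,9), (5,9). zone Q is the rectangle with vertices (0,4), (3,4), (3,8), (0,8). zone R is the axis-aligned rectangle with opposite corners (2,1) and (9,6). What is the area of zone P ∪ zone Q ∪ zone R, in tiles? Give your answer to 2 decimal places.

51.00

By inclusion–exclusion:
Individual areas: |zone P| = 16, |zone Q| = 12, |zone R| = 35.
|zone P∩zone Q| = 0 (no overlap).
|zone P∩zone R|: x∈[5,7], y∈[1,6] → 2·5 = 10.
|zone Q∩zone R|: x∈[2,3], y∈[4,6] → 1·2 = 2.
|zone P∩zone Q∩zone R| = 0.
|zone P ∪ zone Q ∪ zone R| = 63 − 12 + 0 = 51.00.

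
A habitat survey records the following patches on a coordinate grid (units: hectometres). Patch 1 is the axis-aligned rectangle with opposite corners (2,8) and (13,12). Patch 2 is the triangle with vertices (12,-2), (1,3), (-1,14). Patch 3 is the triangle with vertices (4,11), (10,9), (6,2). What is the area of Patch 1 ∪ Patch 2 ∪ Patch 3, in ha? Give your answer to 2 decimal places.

By inclusion–exclusion:
Individual areas: |Patch 1| = 44, |Patch 2| = 55.5, |Patch 3| = 25.
|Patch 1∩Patch 2| = 2.1635.
|Patch 1∩Patch 3| = 10.7143.
|Patch 2∩Patch 3| = 3.6736.
|Patch 1∩Patch 2∩Patch 3| = 0.
|Patch 1 ∪ Patch 2 ∪ Patch 3| = 124.5 − 16.5514 + 0 = 107.95.

107.95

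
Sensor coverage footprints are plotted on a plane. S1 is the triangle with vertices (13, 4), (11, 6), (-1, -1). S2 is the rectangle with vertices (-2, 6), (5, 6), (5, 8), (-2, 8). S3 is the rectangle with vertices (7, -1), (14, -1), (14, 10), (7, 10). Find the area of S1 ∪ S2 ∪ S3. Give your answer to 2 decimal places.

98.24

By inclusion–exclusion:
Individual areas: |S1| = 19, |S2| = 14, |S3| = 77.
|S1∩S2| = 0.
|S1∩S3| = 11.7619.
|S2∩S3| = 0 (no overlap).
|S1∩S2∩S3| = 0.
|S1 ∪ S2 ∪ S3| = 110 − 11.7619 + 0 = 98.24.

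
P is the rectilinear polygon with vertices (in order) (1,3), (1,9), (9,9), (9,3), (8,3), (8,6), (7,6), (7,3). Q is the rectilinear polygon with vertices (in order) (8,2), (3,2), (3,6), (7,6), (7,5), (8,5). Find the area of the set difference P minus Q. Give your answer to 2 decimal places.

|P| = 45, |P∩Q| = 12.
|P ∖ Q| = |P| − |P∩Q| = 45 − 12 = 33.00.

33.00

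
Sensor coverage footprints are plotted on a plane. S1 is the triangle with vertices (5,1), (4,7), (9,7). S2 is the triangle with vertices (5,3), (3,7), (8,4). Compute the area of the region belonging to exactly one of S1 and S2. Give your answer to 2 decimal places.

11.19

|S1| = 15, |S2| = 7, |S1∩S2| = 5.4048.
|S1 △ S2| = |S1| + |S2| − 2·|S1∩S2| = 15 + 7 − 10.8095 = 11.19.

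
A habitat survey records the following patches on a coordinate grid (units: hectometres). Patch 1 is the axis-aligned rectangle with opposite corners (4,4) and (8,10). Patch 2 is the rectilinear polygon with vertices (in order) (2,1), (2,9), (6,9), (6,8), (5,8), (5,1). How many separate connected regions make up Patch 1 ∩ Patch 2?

Patch 1 ∩ Patch 2 is a single connected region.

1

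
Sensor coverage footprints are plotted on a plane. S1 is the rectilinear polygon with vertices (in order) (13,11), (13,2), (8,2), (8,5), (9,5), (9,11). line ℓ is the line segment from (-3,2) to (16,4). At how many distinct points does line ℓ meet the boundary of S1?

The segment meets the boundary at (13,3.684), (8,3.158).

2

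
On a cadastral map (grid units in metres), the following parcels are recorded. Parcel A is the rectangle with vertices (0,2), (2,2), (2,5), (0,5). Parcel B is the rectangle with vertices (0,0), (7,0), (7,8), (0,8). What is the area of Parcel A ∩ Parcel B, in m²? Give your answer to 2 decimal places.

|Parcel A∩Parcel B|: x∈[0,2], y∈[2,5] → 2·3 = 6.

6.00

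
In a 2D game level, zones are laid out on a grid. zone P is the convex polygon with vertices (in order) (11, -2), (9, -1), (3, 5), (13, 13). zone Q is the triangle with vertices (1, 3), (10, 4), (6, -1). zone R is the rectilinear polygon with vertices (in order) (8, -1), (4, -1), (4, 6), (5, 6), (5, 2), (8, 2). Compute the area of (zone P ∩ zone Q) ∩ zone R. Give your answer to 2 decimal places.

|zone P ∩ zone Q| = 8.2.
|(zone P ∩ zone Q) ∩ zone R| = 1.59.

1.59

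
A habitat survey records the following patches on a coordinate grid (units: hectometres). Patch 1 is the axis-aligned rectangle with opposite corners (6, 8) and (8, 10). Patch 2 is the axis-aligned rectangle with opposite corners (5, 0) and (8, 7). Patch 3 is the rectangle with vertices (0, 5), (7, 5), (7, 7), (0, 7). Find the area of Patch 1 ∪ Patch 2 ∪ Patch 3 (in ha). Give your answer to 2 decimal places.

By inclusion–exclusion:
Individual areas: |Patch 1| = 4, |Patch 2| = 21, |Patch 3| = 14.
|Patch 1∩Patch 2| = 0 (no overlap).
|Patch 1∩Patch 3| = 0 (no overlap).
|Patch 2∩Patch 3|: x∈[5,7], y∈[5,7] → 2·2 = 4.
|Patch 1∩Patch 2∩Patch 3| = 0.
|Patch 1 ∪ Patch 2 ∪ Patch 3| = 39 − 4 + 0 = 35.00.

35.00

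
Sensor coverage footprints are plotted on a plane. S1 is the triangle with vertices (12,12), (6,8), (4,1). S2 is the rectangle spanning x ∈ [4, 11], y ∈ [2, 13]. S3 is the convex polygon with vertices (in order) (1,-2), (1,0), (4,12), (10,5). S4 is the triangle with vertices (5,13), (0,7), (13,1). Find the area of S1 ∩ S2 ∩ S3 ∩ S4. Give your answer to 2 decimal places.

7.86

The intersection is the polygon with vertices (8.328,6.951), (6.262,4.11), (5.048,4.67), (6,8), (6.909,8.606).
By the shoelace formula its area is 7.86.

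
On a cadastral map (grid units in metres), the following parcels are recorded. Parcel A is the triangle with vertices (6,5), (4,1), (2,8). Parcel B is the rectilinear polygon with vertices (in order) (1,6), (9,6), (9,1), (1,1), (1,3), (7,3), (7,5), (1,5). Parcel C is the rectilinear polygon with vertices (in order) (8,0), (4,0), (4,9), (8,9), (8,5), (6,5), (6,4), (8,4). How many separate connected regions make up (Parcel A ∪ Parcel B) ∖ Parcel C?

(Parcel A ∪ Parcel B) ∖ Parcel C splits into 2 disjoint pieces (area 12.6429, area 6).

2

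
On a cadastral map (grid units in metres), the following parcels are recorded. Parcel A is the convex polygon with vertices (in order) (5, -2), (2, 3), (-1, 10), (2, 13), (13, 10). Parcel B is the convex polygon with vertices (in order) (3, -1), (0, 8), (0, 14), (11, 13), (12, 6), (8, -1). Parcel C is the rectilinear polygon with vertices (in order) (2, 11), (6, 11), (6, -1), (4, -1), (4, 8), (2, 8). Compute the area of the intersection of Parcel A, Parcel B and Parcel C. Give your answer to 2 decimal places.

29.78

The intersection is the polygon with vertices (5.667,-1), (4.4,-1), (4,-0.333), (4,8), (2,8), (2,11), (6,11), (6,-0.5).
By the shoelace formula its area is 29.78.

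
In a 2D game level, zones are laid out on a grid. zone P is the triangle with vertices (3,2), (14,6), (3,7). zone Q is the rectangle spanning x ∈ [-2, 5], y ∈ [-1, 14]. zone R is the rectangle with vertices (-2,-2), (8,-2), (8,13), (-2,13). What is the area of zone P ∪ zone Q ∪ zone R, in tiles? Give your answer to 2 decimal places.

By inclusion–exclusion:
Individual areas: |zone P| = 27.5, |zone Q| = 105, |zone R| = 150.
|zone P∩zone Q| = 9.0909.
|zone P∩zone R| = 19.3182.
|zone Q∩zone R|: x∈[-2,5], y∈[-1,13] → 7·14 = 98.
|zone P∩zone Q∩zone R| = 9.0909.
|zone P ∪ zone Q ∪ zone R| = 282.5 − 126.4091 + 9.0909 = 165.18.

165.18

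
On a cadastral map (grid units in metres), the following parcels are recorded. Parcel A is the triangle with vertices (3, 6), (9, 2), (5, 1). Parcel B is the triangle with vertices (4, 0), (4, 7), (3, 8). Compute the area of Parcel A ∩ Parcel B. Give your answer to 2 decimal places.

0.83

The intersection is the polygon with vertices (4,5.333), (4,3.5), (3.364,5.091), (3.273,5.818).
By the shoelace formula its area is 0.83.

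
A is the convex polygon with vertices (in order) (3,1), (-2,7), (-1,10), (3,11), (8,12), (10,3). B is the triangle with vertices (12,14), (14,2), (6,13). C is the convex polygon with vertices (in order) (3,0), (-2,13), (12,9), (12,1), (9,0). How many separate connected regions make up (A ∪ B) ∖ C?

2

(A ∪ B) ∖ C splits into 2 disjoint pieces (area 9.6291, area 31.2925).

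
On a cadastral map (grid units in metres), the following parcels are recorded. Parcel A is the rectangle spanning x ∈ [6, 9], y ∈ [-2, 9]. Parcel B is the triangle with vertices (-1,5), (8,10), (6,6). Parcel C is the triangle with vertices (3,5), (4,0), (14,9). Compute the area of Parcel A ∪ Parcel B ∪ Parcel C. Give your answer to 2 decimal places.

By inclusion–exclusion:
Individual areas: |Parcel A| = 33, |Parcel B| = 13, |Parcel C| = 29.5.
|Parcel A∩Parcel B| = 2.2389.
|Parcel A∩Parcel C| = 10.4591.
|Parcel B∩Parcel C| = 0.0212.
|Parcel A∩Parcel B∩Parcel C| = 0.0025.
|Parcel A ∪ Parcel B ∪ Parcel C| = 75.5 − 12.7192 + 0.0025 = 62.78.

62.78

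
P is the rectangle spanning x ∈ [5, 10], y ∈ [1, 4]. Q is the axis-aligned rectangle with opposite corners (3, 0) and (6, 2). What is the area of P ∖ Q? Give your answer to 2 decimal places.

14.00

|P∩Q|: x∈[5,6], y∈[1,2] → 1·1 = 1.
|P| = 15.
|P ∖ Q| = |P| − |P∩Q| = 15 − 1 = 14.00.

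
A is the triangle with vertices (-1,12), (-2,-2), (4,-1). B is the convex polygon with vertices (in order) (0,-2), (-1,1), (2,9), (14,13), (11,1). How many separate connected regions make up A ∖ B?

A ∖ B splits into 2 disjoint pieces (area 19.6716, area 0.0375).

2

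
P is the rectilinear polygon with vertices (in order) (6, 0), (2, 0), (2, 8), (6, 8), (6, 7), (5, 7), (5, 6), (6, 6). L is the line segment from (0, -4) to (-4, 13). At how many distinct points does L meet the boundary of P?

The segment lies entirely outside P and never meets its boundary.

0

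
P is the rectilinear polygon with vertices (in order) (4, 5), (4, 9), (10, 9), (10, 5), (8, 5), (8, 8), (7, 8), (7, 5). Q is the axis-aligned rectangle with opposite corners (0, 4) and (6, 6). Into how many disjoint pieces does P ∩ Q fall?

1

P ∩ Q is a single connected region.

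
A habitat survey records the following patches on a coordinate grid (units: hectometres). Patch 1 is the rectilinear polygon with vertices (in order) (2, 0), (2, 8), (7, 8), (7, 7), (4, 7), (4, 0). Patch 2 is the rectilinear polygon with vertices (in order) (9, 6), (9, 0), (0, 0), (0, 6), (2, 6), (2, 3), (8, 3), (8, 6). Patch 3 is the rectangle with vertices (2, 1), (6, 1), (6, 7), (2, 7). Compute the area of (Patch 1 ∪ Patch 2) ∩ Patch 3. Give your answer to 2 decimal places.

16.00

|Patch 1 ∪ Patch 2| = 49.
|(Patch 1 ∪ Patch 2) ∩ Patch 3| = 16.00.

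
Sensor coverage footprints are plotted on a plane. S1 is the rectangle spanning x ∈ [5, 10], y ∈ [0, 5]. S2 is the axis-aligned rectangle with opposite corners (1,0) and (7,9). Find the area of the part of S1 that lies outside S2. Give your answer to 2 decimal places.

|S1∩S2|: x∈[5,7], y∈[0,5] → 2·5 = 10.
|S1| = 25.
|S1 ∖ S2| = |S1| − |S1∩S2| = 25 − 10 = 15.00.

15.00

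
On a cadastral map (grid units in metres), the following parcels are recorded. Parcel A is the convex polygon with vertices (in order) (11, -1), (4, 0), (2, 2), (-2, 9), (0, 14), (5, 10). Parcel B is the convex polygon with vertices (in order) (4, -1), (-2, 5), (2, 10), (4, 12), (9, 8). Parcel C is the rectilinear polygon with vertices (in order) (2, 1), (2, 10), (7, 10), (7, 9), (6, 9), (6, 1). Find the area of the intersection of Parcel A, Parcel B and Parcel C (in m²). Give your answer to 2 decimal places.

33.87

The intersection is the polygon with vertices (2,2), (2,10), (5,10), (6,8.167), (6,2.6), (5.111,1), (3,1).
By the shoelace formula its area is 33.87.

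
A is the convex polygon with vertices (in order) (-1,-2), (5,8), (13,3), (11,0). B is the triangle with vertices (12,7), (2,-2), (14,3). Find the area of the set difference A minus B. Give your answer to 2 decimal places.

50.04

|A| = 71, |A∩B| = 20.9599.
|A ∖ B| = |A| − |A∩B| = 71 − 20.9599 = 50.04.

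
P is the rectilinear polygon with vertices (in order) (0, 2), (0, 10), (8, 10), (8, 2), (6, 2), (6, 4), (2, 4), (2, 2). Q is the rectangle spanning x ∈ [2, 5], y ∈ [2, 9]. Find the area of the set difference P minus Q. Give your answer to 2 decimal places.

41.00

|P| = 56, |P∩Q| = 15.
|P ∖ Q| = |P| − |P∩Q| = 56 − 15 = 41.00.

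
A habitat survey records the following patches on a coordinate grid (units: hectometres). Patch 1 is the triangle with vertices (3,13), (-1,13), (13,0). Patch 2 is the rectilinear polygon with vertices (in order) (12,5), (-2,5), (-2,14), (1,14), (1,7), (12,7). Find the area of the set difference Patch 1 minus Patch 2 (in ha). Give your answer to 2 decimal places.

|Patch 1| = 26, |Patch 1∩Patch 2| = 5.5495.
|Patch 1 ∖ Patch 2| = |Patch 1| − |Patch 1∩Patch 2| = 26 − 5.5495 = 20.45.

20.45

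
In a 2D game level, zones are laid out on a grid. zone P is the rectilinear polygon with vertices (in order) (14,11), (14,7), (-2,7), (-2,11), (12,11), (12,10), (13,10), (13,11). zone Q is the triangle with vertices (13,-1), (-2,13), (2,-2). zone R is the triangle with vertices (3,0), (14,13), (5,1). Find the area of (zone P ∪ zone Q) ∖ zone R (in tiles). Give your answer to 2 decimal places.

|zone P ∪ zone Q| = 134.6238.
|(zone P ∪ zone Q) ∩ zone R| = 5.4039.
|(zone P ∪ zone Q) ∖ zone R| = 134.6238 − 5.4039 = 129.22.

129.22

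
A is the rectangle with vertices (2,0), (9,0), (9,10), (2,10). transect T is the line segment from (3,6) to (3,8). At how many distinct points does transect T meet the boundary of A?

The segment lies entirely inside A and never meets its boundary.

0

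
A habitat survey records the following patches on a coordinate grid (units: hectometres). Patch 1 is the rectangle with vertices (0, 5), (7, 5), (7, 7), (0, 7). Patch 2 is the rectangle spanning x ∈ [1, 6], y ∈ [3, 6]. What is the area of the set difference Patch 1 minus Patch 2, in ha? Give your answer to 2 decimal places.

9.00

|Patch 1∩Patch 2|: x∈[1,6], y∈[5,6] → 5·1 = 5.
|Patch 1| = 14.
|Patch 1 ∖ Patch 2| = |Patch 1| − |Patch 1∩Patch 2| = 14 − 5 = 9.00.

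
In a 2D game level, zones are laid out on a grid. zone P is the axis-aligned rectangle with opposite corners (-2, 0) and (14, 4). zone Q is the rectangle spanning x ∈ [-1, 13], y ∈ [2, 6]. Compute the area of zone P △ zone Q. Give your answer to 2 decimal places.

|zone P∩zone Q|: x∈[-1,13], y∈[2,4] → 14·2 = 28.
|zone P △ zone Q| = |zone P| + |zone Q| − 2·|zone P∩zone Q| = 64 + 56 − 56 = 64.00.

64.00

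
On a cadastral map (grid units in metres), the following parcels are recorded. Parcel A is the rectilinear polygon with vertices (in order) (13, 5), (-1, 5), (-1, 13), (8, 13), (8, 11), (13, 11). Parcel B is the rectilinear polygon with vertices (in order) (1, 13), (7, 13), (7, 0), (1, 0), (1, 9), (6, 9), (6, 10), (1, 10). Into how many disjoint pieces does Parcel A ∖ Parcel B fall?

2

Parcel A ∖ Parcel B splits into 2 disjoint pieces (area 38, area 21).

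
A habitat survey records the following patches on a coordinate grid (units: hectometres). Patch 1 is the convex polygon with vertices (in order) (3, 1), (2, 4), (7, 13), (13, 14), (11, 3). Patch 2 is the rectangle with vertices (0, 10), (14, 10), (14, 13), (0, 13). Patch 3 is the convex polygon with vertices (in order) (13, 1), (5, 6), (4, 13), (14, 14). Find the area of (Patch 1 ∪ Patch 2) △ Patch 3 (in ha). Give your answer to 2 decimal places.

|Patch 1 ∪ Patch 2| = 110.8636.
|(Patch 1 ∪ Patch 2) ∩ Patch 3| = 71.5552.
|(Patch 1 ∪ Patch 2) △ Patch 3| = 110.8636 + 90 − 143.1103 = 57.75.

57.75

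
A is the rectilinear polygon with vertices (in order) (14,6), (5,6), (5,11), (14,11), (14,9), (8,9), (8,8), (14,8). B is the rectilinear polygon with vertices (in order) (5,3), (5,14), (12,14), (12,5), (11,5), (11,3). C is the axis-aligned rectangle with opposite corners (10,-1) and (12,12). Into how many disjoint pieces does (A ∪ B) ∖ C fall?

(A ∪ B) ∖ C splits into 3 disjoint pieces (area 59, area 4, area 4).

3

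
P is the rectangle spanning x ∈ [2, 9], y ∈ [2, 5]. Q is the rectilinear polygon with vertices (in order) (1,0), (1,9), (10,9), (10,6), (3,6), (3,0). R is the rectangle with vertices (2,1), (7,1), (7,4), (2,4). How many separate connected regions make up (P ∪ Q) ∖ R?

(P ∪ Q) ∖ R is a single connected region.

1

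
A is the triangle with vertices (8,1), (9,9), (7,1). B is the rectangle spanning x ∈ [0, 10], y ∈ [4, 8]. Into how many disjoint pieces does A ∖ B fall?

A ∖ B splits into 2 disjoint pieces (area 2.4375, area 0.0625).

2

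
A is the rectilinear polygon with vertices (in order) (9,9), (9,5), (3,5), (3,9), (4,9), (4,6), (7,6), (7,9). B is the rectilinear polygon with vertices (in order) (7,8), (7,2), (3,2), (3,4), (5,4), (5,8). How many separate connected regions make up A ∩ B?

1

A ∩ B is a single connected region.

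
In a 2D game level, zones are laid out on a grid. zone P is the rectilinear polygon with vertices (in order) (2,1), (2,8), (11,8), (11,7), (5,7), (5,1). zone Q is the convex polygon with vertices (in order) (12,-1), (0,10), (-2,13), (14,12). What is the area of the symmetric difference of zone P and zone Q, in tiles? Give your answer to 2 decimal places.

119.72

|zone P| = 27, |zone Q| = 112, |zone P∩zone Q| = 9.6402.
|zone P △ zone Q| = |zone P| + |zone Q| − 2·|zone P∩zone Q| = 27 + 112 − 19.2803 = 119.72.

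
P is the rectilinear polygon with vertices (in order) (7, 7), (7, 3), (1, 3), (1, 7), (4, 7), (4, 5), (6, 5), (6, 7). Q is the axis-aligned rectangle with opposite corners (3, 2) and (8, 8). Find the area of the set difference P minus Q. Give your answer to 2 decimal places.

8.00

|P| = 20, |P∩Q| = 12.
|P ∖ Q| = |P| − |P∩Q| = 20 − 12 = 8.00.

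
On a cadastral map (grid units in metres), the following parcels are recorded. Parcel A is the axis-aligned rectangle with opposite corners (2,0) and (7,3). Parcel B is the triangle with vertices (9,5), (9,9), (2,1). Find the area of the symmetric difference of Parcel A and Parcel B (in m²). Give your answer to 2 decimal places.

|Parcel A| = 15, |Parcel B| = 14, |Parcel A∩Parcel B| = 1.75.
|Parcel A △ Parcel B| = |Parcel A| + |Parcel B| − 2·|Parcel A∩Parcel B| = 15 + 14 − 3.5 = 25.50.

25.50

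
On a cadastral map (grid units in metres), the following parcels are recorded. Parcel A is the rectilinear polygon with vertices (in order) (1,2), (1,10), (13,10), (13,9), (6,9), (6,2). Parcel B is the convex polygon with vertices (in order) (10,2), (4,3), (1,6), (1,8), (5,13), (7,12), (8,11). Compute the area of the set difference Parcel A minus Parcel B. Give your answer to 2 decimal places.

15.43

|Parcel A| = 47, |Parcel A∩Parcel B| = 31.5667.
|Parcel A ∖ Parcel B| = |Parcel A| − |Parcel A∩Parcel B| = 47 − 31.5667 = 15.43.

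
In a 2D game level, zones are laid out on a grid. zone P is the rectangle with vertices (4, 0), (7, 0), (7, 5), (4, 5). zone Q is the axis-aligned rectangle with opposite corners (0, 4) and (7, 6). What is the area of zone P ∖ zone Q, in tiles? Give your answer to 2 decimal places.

|zone P∩zone Q|: x∈[4,7], y∈[4,5] → 3·1 = 3.
|zone P| = 15.
|zone P ∖ zone Q| = |zone P| − |zone P∩zone Q| = 15 − 3 = 12.00.

12.00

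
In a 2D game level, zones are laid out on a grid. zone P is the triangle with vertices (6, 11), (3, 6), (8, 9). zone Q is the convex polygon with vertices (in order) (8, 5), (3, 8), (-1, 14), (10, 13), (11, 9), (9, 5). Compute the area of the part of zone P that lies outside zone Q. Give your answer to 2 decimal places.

0.78

|zone P| = 8, |zone P∩zone Q| = 7.2157.
|zone P ∖ zone Q| = |zone P| − |zone P∩zone Q| = 8 − 7.2157 = 0.78.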